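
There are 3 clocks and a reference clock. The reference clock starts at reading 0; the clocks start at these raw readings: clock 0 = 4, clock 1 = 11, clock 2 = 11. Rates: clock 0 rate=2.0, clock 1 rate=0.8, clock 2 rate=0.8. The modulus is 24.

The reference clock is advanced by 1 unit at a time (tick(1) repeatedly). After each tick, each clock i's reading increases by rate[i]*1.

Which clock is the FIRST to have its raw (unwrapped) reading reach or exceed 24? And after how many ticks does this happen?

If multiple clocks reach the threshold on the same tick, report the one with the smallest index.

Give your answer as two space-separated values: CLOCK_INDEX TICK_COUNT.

Answer: 0 10

Derivation:
clock 0: start=4, rate=2.0, needs 24-4 = 20; ticks = ceil(20/2.0) = ceil(10.0000) = 10; reading at tick 10 = 4 + 2.0*10 = 24.0000
clock 1: start=11, rate=0.8, needs 24-11 = 13; ticks = ceil(13/0.8) = ceil(16.2500) = 17; reading at tick 17 = 11 + 0.8*17 = 24.6000
clock 2: start=11, rate=0.8, needs 24-11 = 13; ticks = ceil(13/0.8) = ceil(16.2500) = 17; reading at tick 17 = 11 + 0.8*17 = 24.6000
Minimum tick count = 10; winners = [0]; smallest index = 0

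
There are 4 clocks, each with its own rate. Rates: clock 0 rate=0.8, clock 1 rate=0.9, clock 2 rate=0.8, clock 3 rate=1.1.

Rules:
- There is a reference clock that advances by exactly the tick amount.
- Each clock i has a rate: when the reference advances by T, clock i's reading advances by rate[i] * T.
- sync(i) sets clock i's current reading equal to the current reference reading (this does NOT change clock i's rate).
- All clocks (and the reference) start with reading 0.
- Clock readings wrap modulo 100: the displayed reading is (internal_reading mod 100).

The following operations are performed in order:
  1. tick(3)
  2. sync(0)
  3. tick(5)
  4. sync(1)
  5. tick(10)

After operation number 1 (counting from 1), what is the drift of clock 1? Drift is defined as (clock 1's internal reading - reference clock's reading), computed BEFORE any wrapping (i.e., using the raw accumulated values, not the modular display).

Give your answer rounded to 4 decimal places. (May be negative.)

Answer: -0.3000

Derivation:
After op 1 tick(3): ref=3.0000 raw=[2.4000 2.7000 2.4000 3.3000]
Drift of clock 1 after op 1: 2.7000 - 3.0000 = -0.3000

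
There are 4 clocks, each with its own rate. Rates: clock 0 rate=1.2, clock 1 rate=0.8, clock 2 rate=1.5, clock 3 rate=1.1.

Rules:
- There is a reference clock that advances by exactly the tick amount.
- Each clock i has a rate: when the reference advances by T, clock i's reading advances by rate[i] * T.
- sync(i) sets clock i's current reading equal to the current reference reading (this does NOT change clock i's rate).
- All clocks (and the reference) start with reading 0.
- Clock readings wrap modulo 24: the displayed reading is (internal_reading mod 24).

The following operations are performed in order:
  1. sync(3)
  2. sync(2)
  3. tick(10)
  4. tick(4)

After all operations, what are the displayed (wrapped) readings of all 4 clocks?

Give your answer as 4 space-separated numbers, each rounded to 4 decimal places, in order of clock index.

After op 1 sync(3): ref=0.0000 raw=[0.0000 0.0000 0.0000 0.0000]
After op 2 sync(2): ref=0.0000 raw=[0.0000 0.0000 0.0000 0.0000]
After op 3 tick(10): ref=10.0000 raw=[12.0000 8.0000 15.0000 11.0000]
After op 4 tick(4): ref=14.0000 raw=[16.8000 11.2000 21.0000 15.4000]
Wrap final raw readings (mod 24): 16.8000 mod 24 = 16.8000; 11.2000 mod 24 = 11.2000; 21.0000 mod 24 = 21.0000; 15.4000 mod 24 = 15.4000

Answer: 16.8000 11.2000 21.0000 15.4000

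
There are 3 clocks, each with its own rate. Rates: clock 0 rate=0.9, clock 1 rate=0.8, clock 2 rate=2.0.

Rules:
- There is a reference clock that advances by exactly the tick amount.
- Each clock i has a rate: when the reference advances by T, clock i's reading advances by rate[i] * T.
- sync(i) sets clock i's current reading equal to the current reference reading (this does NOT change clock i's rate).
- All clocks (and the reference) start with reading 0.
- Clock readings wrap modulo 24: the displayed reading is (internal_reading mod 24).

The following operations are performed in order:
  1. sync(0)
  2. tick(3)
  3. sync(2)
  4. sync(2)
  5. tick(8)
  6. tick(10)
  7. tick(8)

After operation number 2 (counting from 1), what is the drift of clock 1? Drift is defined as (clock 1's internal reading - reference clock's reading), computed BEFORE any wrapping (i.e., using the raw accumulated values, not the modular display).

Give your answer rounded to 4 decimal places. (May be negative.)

After op 1 sync(0): ref=0.0000 raw=[0.0000 0.0000 0.0000]
After op 2 tick(3): ref=3.0000 raw=[2.7000 2.4000 6.0000]
Drift of clock 1 after op 2: 2.4000 - 3.0000 = -0.6000

Answer: -0.6000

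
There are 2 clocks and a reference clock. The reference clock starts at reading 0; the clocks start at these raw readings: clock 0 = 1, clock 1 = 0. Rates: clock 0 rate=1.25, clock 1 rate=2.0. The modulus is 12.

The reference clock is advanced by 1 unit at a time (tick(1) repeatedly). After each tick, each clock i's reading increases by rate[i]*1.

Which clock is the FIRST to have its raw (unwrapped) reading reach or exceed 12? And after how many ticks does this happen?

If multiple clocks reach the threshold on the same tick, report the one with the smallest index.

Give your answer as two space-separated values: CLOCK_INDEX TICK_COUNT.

Answer: 1 6

Derivation:
clock 0: start=1, rate=1.25, needs 12-1 = 11; ticks = ceil(11/1.25) = ceil(8.8000) = 9; reading at tick 9 = 1 + 1.25*9 = 12.2500
clock 1: start=0, rate=2.0, needs 12-0 = 12; ticks = ceil(12/2.0) = ceil(6.0000) = 6; reading at tick 6 = 0 + 2.0*6 = 12.0000
Minimum tick count = 6; winners = [1]; smallest index = 1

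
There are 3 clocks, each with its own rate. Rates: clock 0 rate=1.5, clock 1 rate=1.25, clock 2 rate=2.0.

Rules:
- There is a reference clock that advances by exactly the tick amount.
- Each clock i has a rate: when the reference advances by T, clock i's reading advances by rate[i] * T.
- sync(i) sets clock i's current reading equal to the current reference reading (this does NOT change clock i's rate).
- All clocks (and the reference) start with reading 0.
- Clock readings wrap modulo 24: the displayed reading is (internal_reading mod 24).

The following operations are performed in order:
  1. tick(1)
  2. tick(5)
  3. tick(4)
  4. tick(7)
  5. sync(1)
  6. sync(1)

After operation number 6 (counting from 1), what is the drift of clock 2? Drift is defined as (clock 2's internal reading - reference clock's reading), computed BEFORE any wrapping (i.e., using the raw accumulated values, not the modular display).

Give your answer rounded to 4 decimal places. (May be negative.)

Answer: 17.0000

Derivation:
After op 1 tick(1): ref=1.0000 raw=[1.5000 1.2500 2.0000]
After op 2 tick(5): ref=6.0000 raw=[9.0000 7.5000 12.0000]
After op 3 tick(4): ref=10.0000 raw=[15.0000 12.5000 20.0000]
After op 4 tick(7): ref=17.0000 raw=[25.5000 21.2500 34.0000]
After op 5 sync(1): ref=17.0000 raw=[25.5000 17.0000 34.0000]
After op 6 sync(1): ref=17.0000 raw=[25.5000 17.0000 34.0000]
Drift of clock 2 after op 6: 34.0000 - 17.0000 = 17.0000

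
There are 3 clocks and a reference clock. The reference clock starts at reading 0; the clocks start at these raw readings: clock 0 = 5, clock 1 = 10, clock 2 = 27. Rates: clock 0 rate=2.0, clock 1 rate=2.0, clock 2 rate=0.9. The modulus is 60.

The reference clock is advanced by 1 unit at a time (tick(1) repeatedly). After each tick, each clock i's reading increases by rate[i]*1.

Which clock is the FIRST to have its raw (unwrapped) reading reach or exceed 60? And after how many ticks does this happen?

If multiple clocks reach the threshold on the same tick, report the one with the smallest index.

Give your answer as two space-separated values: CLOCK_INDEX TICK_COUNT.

Answer: 1 25

Derivation:
clock 0: start=5, rate=2.0, needs 60-5 = 55; ticks = ceil(55/2.0) = ceil(27.5000) = 28; reading at tick 28 = 5 + 2.0*28 = 61.0000
clock 1: start=10, rate=2.0, needs 60-10 = 50; ticks = ceil(50/2.0) = ceil(25.0000) = 25; reading at tick 25 = 10 + 2.0*25 = 60.0000
clock 2: start=27, rate=0.9, needs 60-27 = 33; ticks = ceil(33/0.9) = ceil(36.6667) = 37; reading at tick 37 = 27 + 0.9*37 = 60.3000
Minimum tick count = 25; winners = [1]; smallest index = 1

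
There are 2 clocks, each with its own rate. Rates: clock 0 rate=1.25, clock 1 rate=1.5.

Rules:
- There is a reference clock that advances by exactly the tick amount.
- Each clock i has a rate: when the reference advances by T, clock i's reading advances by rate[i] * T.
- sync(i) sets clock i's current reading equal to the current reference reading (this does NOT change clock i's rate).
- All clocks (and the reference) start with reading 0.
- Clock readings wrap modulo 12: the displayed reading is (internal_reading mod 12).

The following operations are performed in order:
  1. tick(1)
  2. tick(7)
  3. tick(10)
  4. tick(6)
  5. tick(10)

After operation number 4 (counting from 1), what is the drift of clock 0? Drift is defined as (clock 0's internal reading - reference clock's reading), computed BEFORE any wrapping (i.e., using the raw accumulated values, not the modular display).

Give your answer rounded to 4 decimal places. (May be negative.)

After op 1 tick(1): ref=1.0000 raw=[1.2500 1.5000]
After op 2 tick(7): ref=8.0000 raw=[10.0000 12.0000]
After op 3 tick(10): ref=18.0000 raw=[22.5000 27.0000]
After op 4 tick(6): ref=24.0000 raw=[30.0000 36.0000]
Drift of clock 0 after op 4: 30.0000 - 24.0000 = 6.0000

Answer: 6.0000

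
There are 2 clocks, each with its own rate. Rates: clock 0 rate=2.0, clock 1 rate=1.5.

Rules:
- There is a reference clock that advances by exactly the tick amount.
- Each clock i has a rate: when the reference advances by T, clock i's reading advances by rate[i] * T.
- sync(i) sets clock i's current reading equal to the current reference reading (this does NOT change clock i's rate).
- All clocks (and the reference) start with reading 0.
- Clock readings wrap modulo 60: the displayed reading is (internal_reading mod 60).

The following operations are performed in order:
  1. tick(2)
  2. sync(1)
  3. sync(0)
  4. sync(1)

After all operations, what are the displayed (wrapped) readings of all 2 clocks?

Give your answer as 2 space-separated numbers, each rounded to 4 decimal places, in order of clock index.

After op 1 tick(2): ref=2.0000 raw=[4.0000 3.0000]
After op 2 sync(1): ref=2.0000 raw=[4.0000 2.0000]
After op 3 sync(0): ref=2.0000 raw=[2.0000 2.0000]
After op 4 sync(1): ref=2.0000 raw=[2.0000 2.0000]
Wrap final raw readings (mod 60): 2.0000 mod 60 = 2.0000; 2.0000 mod 60 = 2.0000

Answer: 2.0000 2.0000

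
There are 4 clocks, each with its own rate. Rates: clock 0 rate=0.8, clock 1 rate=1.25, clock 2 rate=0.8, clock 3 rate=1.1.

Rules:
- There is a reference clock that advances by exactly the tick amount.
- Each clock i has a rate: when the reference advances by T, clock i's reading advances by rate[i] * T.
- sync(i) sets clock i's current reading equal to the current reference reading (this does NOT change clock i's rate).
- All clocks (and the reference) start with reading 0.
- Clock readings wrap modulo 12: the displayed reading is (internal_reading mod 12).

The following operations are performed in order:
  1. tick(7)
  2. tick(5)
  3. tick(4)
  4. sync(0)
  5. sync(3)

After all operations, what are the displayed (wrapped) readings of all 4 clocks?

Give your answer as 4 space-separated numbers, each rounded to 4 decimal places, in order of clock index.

Answer: 4.0000 8.0000 0.8000 4.0000

Derivation:
After op 1 tick(7): ref=7.0000 raw=[5.6000 8.7500 5.6000 7.7000]
After op 2 tick(5): ref=12.0000 raw=[9.6000 15.0000 9.6000 13.2000]
After op 3 tick(4): ref=16.0000 raw=[12.8000 20.0000 12.8000 17.6000]
After op 4 sync(0): ref=16.0000 raw=[16.0000 20.0000 12.8000 17.6000]
After op 5 sync(3): ref=16.0000 raw=[16.0000 20.0000 12.8000 16.0000]
Wrap final raw readings (mod 12): 16.0000 mod 12 = 4.0000; 20.0000 mod 12 = 8.0000; 12.8000 mod 12 = 0.8000; 16.0000 mod 12 = 4.0000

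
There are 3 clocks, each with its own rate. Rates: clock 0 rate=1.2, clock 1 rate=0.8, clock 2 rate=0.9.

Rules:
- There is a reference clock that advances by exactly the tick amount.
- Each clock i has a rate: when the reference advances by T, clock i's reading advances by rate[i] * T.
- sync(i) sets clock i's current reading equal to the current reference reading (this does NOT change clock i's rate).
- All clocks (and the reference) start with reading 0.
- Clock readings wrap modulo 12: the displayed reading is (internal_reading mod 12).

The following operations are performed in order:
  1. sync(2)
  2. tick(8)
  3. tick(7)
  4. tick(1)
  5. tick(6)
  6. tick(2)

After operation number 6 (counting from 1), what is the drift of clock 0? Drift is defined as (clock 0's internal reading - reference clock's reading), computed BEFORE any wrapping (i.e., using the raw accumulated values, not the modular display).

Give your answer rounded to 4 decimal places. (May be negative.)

Answer: 4.8000

Derivation:
After op 1 sync(2): ref=0.0000 raw=[0.0000 0.0000 0.0000]
After op 2 tick(8): ref=8.0000 raw=[9.6000 6.4000 7.2000]
After op 3 tick(7): ref=15.0000 raw=[18.0000 12.0000 13.5000]
After op 4 tick(1): ref=16.0000 raw=[19.2000 12.8000 14.4000]
After op 5 tick(6): ref=22.0000 raw=[26.4000 17.6000 19.8000]
After op 6 tick(2): ref=24.0000 raw=[28.8000 19.2000 21.6000]
Drift of clock 0 after op 6: 28.8000 - 24.0000 = 4.8000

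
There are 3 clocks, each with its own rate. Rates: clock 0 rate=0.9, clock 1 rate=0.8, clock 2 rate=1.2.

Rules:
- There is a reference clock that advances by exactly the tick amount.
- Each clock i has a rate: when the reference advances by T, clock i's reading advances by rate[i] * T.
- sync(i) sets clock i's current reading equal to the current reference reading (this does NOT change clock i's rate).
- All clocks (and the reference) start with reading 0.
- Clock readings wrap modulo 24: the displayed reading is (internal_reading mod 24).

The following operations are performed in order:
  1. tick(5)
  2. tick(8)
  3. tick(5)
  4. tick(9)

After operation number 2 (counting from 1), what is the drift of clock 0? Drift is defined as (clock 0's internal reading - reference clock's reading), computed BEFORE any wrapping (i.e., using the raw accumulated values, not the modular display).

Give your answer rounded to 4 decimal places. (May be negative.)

After op 1 tick(5): ref=5.0000 raw=[4.5000 4.0000 6.0000]
After op 2 tick(8): ref=13.0000 raw=[11.7000 10.4000 15.6000]
Drift of clock 0 after op 2: 11.7000 - 13.0000 = -1.3000

Answer: -1.3000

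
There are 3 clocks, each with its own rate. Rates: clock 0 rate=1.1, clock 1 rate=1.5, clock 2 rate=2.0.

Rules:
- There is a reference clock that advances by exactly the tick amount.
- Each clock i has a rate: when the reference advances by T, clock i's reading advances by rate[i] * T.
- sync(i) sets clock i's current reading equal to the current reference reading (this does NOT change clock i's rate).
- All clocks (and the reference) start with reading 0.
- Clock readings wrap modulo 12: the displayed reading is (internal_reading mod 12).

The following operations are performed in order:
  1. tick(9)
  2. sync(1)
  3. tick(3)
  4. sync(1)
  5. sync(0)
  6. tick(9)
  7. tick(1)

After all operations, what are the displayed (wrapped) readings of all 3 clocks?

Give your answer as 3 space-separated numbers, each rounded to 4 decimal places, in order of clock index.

Answer: 11.0000 3.0000 8.0000

Derivation:
After op 1 tick(9): ref=9.0000 raw=[9.9000 13.5000 18.0000]
After op 2 sync(1): ref=9.0000 raw=[9.9000 9.0000 18.0000]
After op 3 tick(3): ref=12.0000 raw=[13.2000 13.5000 24.0000]
After op 4 sync(1): ref=12.0000 raw=[13.2000 12.0000 24.0000]
After op 5 sync(0): ref=12.0000 raw=[12.0000 12.0000 24.0000]
After op 6 tick(9): ref=21.0000 raw=[21.9000 25.5000 42.0000]
After op 7 tick(1): ref=22.0000 raw=[23.0000 27.0000 44.0000]
Wrap final raw readings (mod 12): 23.0000 mod 12 = 11.0000; 27.0000 mod 12 = 3.0000; 44.0000 mod 12 = 8.0000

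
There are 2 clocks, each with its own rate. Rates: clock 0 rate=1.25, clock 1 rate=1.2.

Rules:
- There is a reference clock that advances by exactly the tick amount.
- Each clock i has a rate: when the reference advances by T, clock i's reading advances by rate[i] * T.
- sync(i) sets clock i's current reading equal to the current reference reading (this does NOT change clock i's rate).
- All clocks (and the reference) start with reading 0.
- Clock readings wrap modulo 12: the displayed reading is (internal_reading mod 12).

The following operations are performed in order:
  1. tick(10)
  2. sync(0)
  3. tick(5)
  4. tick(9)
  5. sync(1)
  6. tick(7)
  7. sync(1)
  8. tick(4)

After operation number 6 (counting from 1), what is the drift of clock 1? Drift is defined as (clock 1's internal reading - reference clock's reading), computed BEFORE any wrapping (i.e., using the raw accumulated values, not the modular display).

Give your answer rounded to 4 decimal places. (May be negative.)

Answer: 1.4000

Derivation:
After op 1 tick(10): ref=10.0000 raw=[12.5000 12.0000]
After op 2 sync(0): ref=10.0000 raw=[10.0000 12.0000]
After op 3 tick(5): ref=15.0000 raw=[16.2500 18.0000]
After op 4 tick(9): ref=24.0000 raw=[27.5000 28.8000]
After op 5 sync(1): ref=24.0000 raw=[27.5000 24.0000]
After op 6 tick(7): ref=31.0000 raw=[36.2500 32.4000]
Drift of clock 1 after op 6: 32.4000 - 31.0000 = 1.4000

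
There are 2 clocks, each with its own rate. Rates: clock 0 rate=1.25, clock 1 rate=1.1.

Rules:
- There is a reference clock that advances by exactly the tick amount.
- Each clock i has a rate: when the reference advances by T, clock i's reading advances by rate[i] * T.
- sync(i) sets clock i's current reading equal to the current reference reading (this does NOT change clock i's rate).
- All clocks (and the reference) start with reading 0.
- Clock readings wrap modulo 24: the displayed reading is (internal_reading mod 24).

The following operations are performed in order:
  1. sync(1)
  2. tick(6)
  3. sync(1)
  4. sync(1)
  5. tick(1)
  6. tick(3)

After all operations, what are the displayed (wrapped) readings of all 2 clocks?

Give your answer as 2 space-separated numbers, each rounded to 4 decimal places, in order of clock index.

After op 1 sync(1): ref=0.0000 raw=[0.0000 0.0000]
After op 2 tick(6): ref=6.0000 raw=[7.5000 6.6000]
After op 3 sync(1): ref=6.0000 raw=[7.5000 6.0000]
After op 4 sync(1): ref=6.0000 raw=[7.5000 6.0000]
After op 5 tick(1): ref=7.0000 raw=[8.7500 7.1000]
After op 6 tick(3): ref=10.0000 raw=[12.5000 10.4000]
Wrap final raw readings (mod 24): 12.5000 mod 24 = 12.5000; 10.4000 mod 24 = 10.4000

Answer: 12.5000 10.4000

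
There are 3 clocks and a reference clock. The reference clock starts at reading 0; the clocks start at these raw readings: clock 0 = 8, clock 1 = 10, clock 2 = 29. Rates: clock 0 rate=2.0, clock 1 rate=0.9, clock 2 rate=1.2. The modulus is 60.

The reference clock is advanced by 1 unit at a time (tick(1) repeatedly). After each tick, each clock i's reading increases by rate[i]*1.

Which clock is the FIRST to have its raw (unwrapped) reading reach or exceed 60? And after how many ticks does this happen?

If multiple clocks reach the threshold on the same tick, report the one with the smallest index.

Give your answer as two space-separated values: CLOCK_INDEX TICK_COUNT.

clock 0: start=8, rate=2.0, needs 60-8 = 52; ticks = ceil(52/2.0) = ceil(26.0000) = 26; reading at tick 26 = 8 + 2.0*26 = 60.0000
clock 1: start=10, rate=0.9, needs 60-10 = 50; ticks = ceil(50/0.9) = ceil(55.5556) = 56; reading at tick 56 = 10 + 0.9*56 = 60.4000
clock 2: start=29, rate=1.2, needs 60-29 = 31; ticks = ceil(31/1.2) = ceil(25.8333) = 26; reading at tick 26 = 29 + 1.2*26 = 60.2000
Minimum tick count = 26; winners = [0, 2]; smallest index = 0

Answer: 0 26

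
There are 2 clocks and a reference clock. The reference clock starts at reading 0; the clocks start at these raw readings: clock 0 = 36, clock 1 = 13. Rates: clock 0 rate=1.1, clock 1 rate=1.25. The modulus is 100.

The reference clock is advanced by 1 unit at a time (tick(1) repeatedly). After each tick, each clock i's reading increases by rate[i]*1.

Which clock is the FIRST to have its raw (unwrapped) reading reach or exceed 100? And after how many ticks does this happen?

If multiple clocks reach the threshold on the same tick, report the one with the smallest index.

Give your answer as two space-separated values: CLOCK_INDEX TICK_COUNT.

clock 0: start=36, rate=1.1, needs 100-36 = 64; ticks = ceil(64/1.1) = ceil(58.1818) = 59; reading at tick 59 = 36 + 1.1*59 = 100.9000
clock 1: start=13, rate=1.25, needs 100-13 = 87; ticks = ceil(87/1.25) = ceil(69.6000) = 70; reading at tick 70 = 13 + 1.25*70 = 100.5000
Minimum tick count = 59; winners = [0]; smallest index = 0

Answer: 0 59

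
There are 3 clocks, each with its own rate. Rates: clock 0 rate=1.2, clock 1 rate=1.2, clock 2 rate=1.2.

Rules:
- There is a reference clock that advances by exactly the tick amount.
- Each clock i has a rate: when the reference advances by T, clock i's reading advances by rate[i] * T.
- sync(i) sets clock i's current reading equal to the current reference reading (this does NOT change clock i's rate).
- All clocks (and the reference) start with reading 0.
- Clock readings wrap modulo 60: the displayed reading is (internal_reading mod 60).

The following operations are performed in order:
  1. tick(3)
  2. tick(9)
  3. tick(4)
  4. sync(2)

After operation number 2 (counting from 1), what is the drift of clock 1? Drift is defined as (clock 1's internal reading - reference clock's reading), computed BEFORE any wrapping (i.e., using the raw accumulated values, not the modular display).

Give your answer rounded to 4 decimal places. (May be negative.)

Answer: 2.4000

Derivation:
After op 1 tick(3): ref=3.0000 raw=[3.6000 3.6000 3.6000]
After op 2 tick(9): ref=12.0000 raw=[14.4000 14.4000 14.4000]
Drift of clock 1 after op 2: 14.4000 - 12.0000 = 2.4000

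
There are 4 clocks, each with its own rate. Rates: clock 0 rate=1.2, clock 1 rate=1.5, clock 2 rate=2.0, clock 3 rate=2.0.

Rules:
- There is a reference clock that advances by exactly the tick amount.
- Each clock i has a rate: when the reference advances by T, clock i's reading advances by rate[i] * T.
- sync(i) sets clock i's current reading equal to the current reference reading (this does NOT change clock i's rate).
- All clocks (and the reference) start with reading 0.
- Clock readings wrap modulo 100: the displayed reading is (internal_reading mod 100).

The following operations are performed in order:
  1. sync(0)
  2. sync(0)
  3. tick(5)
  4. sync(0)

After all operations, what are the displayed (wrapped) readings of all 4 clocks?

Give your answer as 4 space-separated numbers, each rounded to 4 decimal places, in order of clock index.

After op 1 sync(0): ref=0.0000 raw=[0.0000 0.0000 0.0000 0.0000]
After op 2 sync(0): ref=0.0000 raw=[0.0000 0.0000 0.0000 0.0000]
After op 3 tick(5): ref=5.0000 raw=[6.0000 7.5000 10.0000 10.0000]
After op 4 sync(0): ref=5.0000 raw=[5.0000 7.5000 10.0000 10.0000]
Wrap final raw readings (mod 100): 5.0000 mod 100 = 5.0000; 7.5000 mod 100 = 7.5000; 10.0000 mod 100 = 10.0000; 10.0000 mod 100 = 10.0000

Answer: 5.0000 7.5000 10.0000 10.0000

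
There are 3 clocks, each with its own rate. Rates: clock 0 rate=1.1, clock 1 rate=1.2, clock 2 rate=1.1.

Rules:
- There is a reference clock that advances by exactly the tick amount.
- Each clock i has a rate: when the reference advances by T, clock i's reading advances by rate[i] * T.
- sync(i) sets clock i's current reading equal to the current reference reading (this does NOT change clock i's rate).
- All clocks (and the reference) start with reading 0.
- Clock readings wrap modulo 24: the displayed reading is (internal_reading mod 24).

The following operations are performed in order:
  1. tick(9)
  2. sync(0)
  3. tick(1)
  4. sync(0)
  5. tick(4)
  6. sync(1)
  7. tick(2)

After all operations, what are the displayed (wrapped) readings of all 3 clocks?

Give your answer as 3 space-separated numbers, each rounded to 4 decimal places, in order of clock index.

Answer: 16.6000 16.4000 17.6000

Derivation:
After op 1 tick(9): ref=9.0000 raw=[9.9000 10.8000 9.9000]
After op 2 sync(0): ref=9.0000 raw=[9.0000 10.8000 9.9000]
After op 3 tick(1): ref=10.0000 raw=[10.1000 12.0000 11.0000]
After op 4 sync(0): ref=10.0000 raw=[10.0000 12.0000 11.0000]
After op 5 tick(4): ref=14.0000 raw=[14.4000 16.8000 15.4000]
After op 6 sync(1): ref=14.0000 raw=[14.4000 14.0000 15.4000]
After op 7 tick(2): ref=16.0000 raw=[16.6000 16.4000 17.6000]
Wrap final raw readings (mod 24): 16.6000 mod 24 = 16.6000; 16.4000 mod 24 = 16.4000; 17.6000 mod 24 = 17.6000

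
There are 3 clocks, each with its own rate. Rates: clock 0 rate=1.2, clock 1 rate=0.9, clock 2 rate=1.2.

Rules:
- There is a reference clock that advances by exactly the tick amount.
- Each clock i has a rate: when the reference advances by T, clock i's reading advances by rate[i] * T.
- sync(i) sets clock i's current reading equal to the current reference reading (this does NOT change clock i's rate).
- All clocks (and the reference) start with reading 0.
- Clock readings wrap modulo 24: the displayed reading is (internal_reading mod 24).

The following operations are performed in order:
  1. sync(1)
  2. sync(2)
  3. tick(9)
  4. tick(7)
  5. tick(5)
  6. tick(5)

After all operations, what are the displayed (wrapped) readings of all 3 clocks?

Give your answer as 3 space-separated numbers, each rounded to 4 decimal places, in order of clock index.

Answer: 7.2000 23.4000 7.2000

Derivation:
After op 1 sync(1): ref=0.0000 raw=[0.0000 0.0000 0.0000]
After op 2 sync(2): ref=0.0000 raw=[0.0000 0.0000 0.0000]
After op 3 tick(9): ref=9.0000 raw=[10.8000 8.1000 10.8000]
After op 4 tick(7): ref=16.0000 raw=[19.2000 14.4000 19.2000]
After op 5 tick(5): ref=21.0000 raw=[25.2000 18.9000 25.2000]
After op 6 tick(5): ref=26.0000 raw=[31.2000 23.4000 31.2000]
Wrap final raw readings (mod 24): 31.2000 mod 24 = 7.2000; 23.4000 mod 24 = 23.4000; 31.2000 mod 24 = 7.2000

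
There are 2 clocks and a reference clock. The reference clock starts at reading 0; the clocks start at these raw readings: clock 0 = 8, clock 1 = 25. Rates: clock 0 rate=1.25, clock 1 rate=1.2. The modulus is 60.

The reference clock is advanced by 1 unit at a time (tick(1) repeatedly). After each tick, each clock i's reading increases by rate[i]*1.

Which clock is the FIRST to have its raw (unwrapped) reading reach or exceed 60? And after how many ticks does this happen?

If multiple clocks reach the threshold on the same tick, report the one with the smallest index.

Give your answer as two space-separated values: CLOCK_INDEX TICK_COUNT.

clock 0: start=8, rate=1.25, needs 60-8 = 52; ticks = ceil(52/1.25) = ceil(41.6000) = 42; reading at tick 42 = 8 + 1.25*42 = 60.5000
clock 1: start=25, rate=1.2, needs 60-25 = 35; ticks = ceil(35/1.2) = ceil(29.1667) = 30; reading at tick 30 = 25 + 1.2*30 = 61.0000
Minimum tick count = 30; winners = [1]; smallest index = 1

Answer: 1 30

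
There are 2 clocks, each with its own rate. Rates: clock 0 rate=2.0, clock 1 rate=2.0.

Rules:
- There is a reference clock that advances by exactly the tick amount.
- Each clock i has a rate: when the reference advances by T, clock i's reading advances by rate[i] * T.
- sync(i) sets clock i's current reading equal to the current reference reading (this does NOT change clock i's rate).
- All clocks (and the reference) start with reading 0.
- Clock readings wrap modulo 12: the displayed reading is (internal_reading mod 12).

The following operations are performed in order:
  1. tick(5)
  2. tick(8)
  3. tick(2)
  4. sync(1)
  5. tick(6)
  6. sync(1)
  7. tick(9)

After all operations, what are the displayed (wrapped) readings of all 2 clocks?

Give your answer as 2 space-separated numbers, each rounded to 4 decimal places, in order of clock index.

Answer: 0.0000 3.0000

Derivation:
After op 1 tick(5): ref=5.0000 raw=[10.0000 10.0000]
After op 2 tick(8): ref=13.0000 raw=[26.0000 26.0000]
After op 3 tick(2): ref=15.0000 raw=[30.0000 30.0000]
After op 4 sync(1): ref=15.0000 raw=[30.0000 15.0000]
After op 5 tick(6): ref=21.0000 raw=[42.0000 27.0000]
After op 6 sync(1): ref=21.0000 raw=[42.0000 21.0000]
After op 7 tick(9): ref=30.0000 raw=[60.0000 39.0000]
Wrap final raw readings (mod 12): 60.0000 mod 12 = 0.0000; 39.0000 mod 12 = 3.0000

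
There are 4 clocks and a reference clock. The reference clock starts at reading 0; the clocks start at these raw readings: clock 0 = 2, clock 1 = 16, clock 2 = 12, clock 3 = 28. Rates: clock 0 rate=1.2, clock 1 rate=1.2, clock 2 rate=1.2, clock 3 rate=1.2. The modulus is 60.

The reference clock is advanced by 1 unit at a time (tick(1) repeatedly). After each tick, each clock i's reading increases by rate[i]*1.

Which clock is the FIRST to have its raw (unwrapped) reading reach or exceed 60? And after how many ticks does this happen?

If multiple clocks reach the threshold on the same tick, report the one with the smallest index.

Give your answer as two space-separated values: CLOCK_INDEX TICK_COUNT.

clock 0: start=2, rate=1.2, needs 60-2 = 58; ticks = ceil(58/1.2) = ceil(48.3333) = 49; reading at tick 49 = 2 + 1.2*49 = 60.8000
clock 1: start=16, rate=1.2, needs 60-16 = 44; ticks = ceil(44/1.2) = ceil(36.6667) = 37; reading at tick 37 = 16 + 1.2*37 = 60.4000
clock 2: start=12, rate=1.2, needs 60-12 = 48; ticks = ceil(48/1.2) = ceil(40.0000) = 40; reading at tick 40 = 12 + 1.2*40 = 60.0000
clock 3: start=28, rate=1.2, needs 60-28 = 32; ticks = ceil(32/1.2) = ceil(26.6667) = 27; reading at tick 27 = 28 + 1.2*27 = 60.4000
Minimum tick count = 27; winners = [3]; smallest index = 3

Answer: 3 27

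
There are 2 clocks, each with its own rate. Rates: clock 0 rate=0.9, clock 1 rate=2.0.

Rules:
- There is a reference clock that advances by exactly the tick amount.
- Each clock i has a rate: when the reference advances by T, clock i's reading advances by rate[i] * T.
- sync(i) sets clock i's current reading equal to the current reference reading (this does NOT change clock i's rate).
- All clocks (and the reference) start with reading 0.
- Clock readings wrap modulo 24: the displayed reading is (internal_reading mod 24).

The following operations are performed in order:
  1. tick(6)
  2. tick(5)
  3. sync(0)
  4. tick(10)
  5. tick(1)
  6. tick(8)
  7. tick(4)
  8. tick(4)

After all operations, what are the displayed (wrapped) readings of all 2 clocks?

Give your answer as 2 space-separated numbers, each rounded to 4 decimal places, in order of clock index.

After op 1 tick(6): ref=6.0000 raw=[5.4000 12.0000]
After op 2 tick(5): ref=11.0000 raw=[9.9000 22.0000]
After op 3 sync(0): ref=11.0000 raw=[11.0000 22.0000]
After op 4 tick(10): ref=21.0000 raw=[20.0000 42.0000]
After op 5 tick(1): ref=22.0000 raw=[20.9000 44.0000]
After op 6 tick(8): ref=30.0000 raw=[28.1000 60.0000]
After op 7 tick(4): ref=34.0000 raw=[31.7000 68.0000]
After op 8 tick(4): ref=38.0000 raw=[35.3000 76.0000]
Wrap final raw readings (mod 24): 35.3000 mod 24 = 11.3000; 76.0000 mod 24 = 4.0000

Answer: 11.3000 4.0000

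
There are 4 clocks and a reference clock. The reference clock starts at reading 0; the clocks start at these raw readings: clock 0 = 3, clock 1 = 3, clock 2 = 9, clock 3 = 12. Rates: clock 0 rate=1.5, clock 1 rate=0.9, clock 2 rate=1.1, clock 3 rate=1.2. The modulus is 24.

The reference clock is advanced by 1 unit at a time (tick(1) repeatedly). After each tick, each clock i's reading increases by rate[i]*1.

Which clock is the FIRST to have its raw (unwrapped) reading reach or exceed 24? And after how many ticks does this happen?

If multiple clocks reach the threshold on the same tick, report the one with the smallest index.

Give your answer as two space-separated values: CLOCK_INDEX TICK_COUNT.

Answer: 3 10

Derivation:
clock 0: start=3, rate=1.5, needs 24-3 = 21; ticks = ceil(21/1.5) = ceil(14.0000) = 14; reading at tick 14 = 3 + 1.5*14 = 24.0000
clock 1: start=3, rate=0.9, needs 24-3 = 21; ticks = ceil(21/0.9) = ceil(23.3333) = 24; reading at tick 24 = 3 + 0.9*24 = 24.6000
clock 2: start=9, rate=1.1, needs 24-9 = 15; ticks = ceil(15/1.1) = ceil(13.6364) = 14; reading at tick 14 = 9 + 1.1*14 = 24.4000
clock 3: start=12, rate=1.2, needs 24-12 = 12; ticks = ceil(12/1.2) = ceil(10.0000) = 10; reading at tick 10 = 12 + 1.2*10 = 24.0000
Minimum tick count = 10; winners = [3]; smallest index = 3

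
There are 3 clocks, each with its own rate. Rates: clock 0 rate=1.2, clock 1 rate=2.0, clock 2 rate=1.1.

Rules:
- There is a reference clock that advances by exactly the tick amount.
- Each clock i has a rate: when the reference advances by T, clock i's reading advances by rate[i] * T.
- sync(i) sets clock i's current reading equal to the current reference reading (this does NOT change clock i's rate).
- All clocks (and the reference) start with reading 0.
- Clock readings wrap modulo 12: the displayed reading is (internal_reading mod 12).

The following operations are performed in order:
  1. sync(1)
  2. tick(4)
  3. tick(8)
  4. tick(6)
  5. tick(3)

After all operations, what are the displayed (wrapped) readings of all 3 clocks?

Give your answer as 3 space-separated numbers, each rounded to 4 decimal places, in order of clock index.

Answer: 1.2000 6.0000 11.1000

Derivation:
After op 1 sync(1): ref=0.0000 raw=[0.0000 0.0000 0.0000]
After op 2 tick(4): ref=4.0000 raw=[4.8000 8.0000 4.4000]
After op 3 tick(8): ref=12.0000 raw=[14.4000 24.0000 13.2000]
After op 4 tick(6): ref=18.0000 raw=[21.6000 36.0000 19.8000]
After op 5 tick(3): ref=21.0000 raw=[25.2000 42.0000 23.1000]
Wrap final raw readings (mod 12): 25.2000 mod 12 = 1.2000; 42.0000 mod 12 = 6.0000; 23.1000 mod 12 = 11.1000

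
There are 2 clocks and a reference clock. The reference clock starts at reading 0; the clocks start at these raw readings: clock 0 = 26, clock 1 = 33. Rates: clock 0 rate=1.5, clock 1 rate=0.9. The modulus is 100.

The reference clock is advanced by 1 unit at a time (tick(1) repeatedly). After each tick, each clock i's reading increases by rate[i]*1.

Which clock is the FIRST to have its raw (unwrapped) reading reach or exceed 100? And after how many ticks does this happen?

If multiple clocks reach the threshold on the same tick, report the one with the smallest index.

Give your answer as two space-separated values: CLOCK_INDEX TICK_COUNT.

Answer: 0 50

Derivation:
clock 0: start=26, rate=1.5, needs 100-26 = 74; ticks = ceil(74/1.5) = ceil(49.3333) = 50; reading at tick 50 = 26 + 1.5*50 = 101.0000
clock 1: start=33, rate=0.9, needs 100-33 = 67; ticks = ceil(67/0.9) = ceil(74.4444) = 75; reading at tick 75 = 33 + 0.9*75 = 100.5000
Minimum tick count = 50; winners = [0]; smallest index = 0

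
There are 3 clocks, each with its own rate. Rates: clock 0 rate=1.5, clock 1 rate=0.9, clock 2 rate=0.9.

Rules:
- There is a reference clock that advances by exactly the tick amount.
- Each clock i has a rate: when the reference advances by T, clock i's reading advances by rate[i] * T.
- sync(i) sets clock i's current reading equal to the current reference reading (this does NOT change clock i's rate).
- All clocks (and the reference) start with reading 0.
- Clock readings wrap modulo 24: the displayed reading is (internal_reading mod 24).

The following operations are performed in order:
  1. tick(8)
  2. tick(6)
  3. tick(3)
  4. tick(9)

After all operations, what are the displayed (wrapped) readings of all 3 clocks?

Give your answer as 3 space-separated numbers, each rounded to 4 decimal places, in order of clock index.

Answer: 15.0000 23.4000 23.4000

Derivation:
After op 1 tick(8): ref=8.0000 raw=[12.0000 7.2000 7.2000]
After op 2 tick(6): ref=14.0000 raw=[21.0000 12.6000 12.6000]
After op 3 tick(3): ref=17.0000 raw=[25.5000 15.3000 15.3000]
After op 4 tick(9): ref=26.0000 raw=[39.0000 23.4000 23.4000]
Wrap final raw readings (mod 24): 39.0000 mod 24 = 15.0000; 23.4000 mod 24 = 23.4000; 23.4000 mod 24 = 23.4000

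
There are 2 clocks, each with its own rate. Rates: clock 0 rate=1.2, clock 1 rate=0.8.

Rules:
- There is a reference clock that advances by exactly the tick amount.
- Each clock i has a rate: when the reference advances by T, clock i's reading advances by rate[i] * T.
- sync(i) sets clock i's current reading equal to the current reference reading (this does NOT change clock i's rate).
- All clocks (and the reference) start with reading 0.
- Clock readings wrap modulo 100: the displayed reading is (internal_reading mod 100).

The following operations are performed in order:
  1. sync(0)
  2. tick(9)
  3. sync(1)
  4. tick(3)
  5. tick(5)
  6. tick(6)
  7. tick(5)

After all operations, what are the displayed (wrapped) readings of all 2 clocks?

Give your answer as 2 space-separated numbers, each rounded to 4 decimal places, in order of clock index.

Answer: 33.6000 24.2000

Derivation:
After op 1 sync(0): ref=0.0000 raw=[0.0000 0.0000]
After op 2 tick(9): ref=9.0000 raw=[10.8000 7.2000]
After op 3 sync(1): ref=9.0000 raw=[10.8000 9.0000]
After op 4 tick(3): ref=12.0000 raw=[14.4000 11.4000]
After op 5 tick(5): ref=17.0000 raw=[20.4000 15.4000]
After op 6 tick(6): ref=23.0000 raw=[27.6000 20.2000]
After op 7 tick(5): ref=28.0000 raw=[33.6000 24.2000]
Wrap final raw readings (mod 100): 33.6000 mod 100 = 33.6000; 24.2000 mod 100 = 24.2000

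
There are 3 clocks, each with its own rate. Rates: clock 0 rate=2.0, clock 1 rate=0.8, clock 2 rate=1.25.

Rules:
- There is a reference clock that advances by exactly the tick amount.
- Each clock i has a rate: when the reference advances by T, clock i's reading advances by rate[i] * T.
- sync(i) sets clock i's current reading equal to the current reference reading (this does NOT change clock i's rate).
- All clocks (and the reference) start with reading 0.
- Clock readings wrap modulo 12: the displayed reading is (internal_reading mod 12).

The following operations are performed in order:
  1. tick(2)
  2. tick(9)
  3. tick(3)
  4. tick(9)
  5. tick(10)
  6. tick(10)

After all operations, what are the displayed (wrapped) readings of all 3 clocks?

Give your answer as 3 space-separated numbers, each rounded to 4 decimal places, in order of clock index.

After op 1 tick(2): ref=2.0000 raw=[4.0000 1.6000 2.5000]
After op 2 tick(9): ref=11.0000 raw=[22.0000 8.8000 13.7500]
After op 3 tick(3): ref=14.0000 raw=[28.0000 11.2000 17.5000]
After op 4 tick(9): ref=23.0000 raw=[46.0000 18.4000 28.7500]
After op 5 tick(10): ref=33.0000 raw=[66.0000 26.4000 41.2500]
After op 6 tick(10): ref=43.0000 raw=[86.0000 34.4000 53.7500]
Wrap final raw readings (mod 12): 86.0000 mod 12 = 2.0000; 34.4000 mod 12 = 10.4000; 53.7500 mod 12 = 5.7500

Answer: 2.0000 10.4000 5.7500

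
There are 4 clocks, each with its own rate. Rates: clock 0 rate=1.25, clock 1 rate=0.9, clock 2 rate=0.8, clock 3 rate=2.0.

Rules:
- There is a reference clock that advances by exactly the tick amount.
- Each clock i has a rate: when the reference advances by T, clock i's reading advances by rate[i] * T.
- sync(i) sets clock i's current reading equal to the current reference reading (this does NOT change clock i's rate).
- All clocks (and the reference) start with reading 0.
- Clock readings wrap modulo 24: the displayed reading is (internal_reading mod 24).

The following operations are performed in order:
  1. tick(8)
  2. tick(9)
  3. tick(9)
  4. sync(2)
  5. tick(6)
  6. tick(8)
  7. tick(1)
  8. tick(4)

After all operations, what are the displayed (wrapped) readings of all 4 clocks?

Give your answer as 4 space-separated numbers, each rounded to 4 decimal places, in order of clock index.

After op 1 tick(8): ref=8.0000 raw=[10.0000 7.2000 6.4000 16.0000]
After op 2 tick(9): ref=17.0000 raw=[21.2500 15.3000 13.6000 34.0000]
After op 3 tick(9): ref=26.0000 raw=[32.5000 23.4000 20.8000 52.0000]
After op 4 sync(2): ref=26.0000 raw=[32.5000 23.4000 26.0000 52.0000]
After op 5 tick(6): ref=32.0000 raw=[40.0000 28.8000 30.8000 64.0000]
After op 6 tick(8): ref=40.0000 raw=[50.0000 36.0000 37.2000 80.0000]
After op 7 tick(1): ref=41.0000 raw=[51.2500 36.9000 38.0000 82.0000]
After op 8 tick(4): ref=45.0000 raw=[56.2500 40.5000 41.2000 90.0000]
Wrap final raw readings (mod 24): 56.2500 mod 24 = 8.2500; 40.5000 mod 24 = 16.5000; 41.2000 mod 24 = 17.2000; 90.0000 mod 24 = 18.0000

Answer: 8.2500 16.5000 17.2000 18.0000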